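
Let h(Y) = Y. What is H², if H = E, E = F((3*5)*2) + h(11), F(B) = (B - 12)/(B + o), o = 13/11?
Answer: 15768841/117649 ≈ 134.03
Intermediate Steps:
o = 13/11 (o = 13*(1/11) = 13/11 ≈ 1.1818)
F(B) = (-12 + B)/(13/11 + B) (F(B) = (B - 12)/(B + 13/11) = (-12 + B)/(13/11 + B))
E = 3971/343 (E = 11*(-12 + (3*5)*2)/(13 + 11*((3*5)*2)) + 11 = 11*(-12 + 15*2)/(13 + 11*(15*2)) + 11 = 11*(-12 + 30)/(13 + 11*30) + 11 = 11*18/(13 + 330) + 11 = 11*18/343 + 11 = 11*(1/343)*18 + 11 = 198/343 + 11 = 3971/343 ≈ 11.577)
H = 3971/343 ≈ 11.577
H² = (3971/343)² = 15768841/117649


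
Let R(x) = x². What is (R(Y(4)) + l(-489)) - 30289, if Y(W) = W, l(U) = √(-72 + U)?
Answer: -30273 + I*√561 ≈ -30273.0 + 23.685*I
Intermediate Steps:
(R(Y(4)) + l(-489)) - 30289 = (4² + √(-72 - 489)) - 30289 = (16 + √(-561)) - 30289 = (16 + I*√561) - 30289 = -30273 + I*√561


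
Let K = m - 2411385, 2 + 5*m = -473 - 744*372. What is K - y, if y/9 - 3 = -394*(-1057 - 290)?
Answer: -36216613/5 ≈ -7.2433e+6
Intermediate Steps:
m = -277243/5 (m = -⅖ + (-473 - 744*372)/5 = -⅖ + (-473 - 276768)/5 = -⅖ + (⅕)*(-277241) = -⅖ - 277241/5 = -277243/5 ≈ -55449.)
K = -12334168/5 (K = -277243/5 - 2411385 = -12334168/5 ≈ -2.4668e+6)
y = 4776489 (y = 27 + 9*(-394*(-1057 - 290)) = 27 + 9*(-394*(-1347)) = 27 + 9*530718 = 27 + 4776462 = 4776489)
K - y = -12334168/5 - 1*4776489 = -12334168/5 - 4776489 = -36216613/5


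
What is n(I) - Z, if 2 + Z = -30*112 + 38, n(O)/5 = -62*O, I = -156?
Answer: 51684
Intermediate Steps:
n(O) = -310*O (n(O) = 5*(-62*O) = -310*O)
Z = -3324 (Z = -2 + (-30*112 + 38) = -2 + (-3360 + 38) = -2 - 3322 = -3324)
n(I) - Z = -310*(-156) - 1*(-3324) = 48360 + 3324 = 51684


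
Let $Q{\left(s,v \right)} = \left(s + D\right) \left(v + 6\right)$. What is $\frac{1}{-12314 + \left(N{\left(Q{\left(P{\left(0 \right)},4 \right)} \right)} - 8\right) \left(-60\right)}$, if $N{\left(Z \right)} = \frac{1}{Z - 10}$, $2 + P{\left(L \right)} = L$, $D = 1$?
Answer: $- \frac{1}{11831} \approx -8.4524 \cdot 10^{-5}$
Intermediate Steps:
$P{\left(L \right)} = -2 + L$
$Q{\left(s,v \right)} = \left(1 + s\right) \left(6 + v\right)$ ($Q{\left(s,v \right)} = \left(s + 1\right) \left(v + 6\right) = \left(1 + s\right) \left(6 + v\right)$)
$N{\left(Z \right)} = \frac{1}{-10 + Z}$
$\frac{1}{-12314 + \left(N{\left(Q{\left(P{\left(0 \right)},4 \right)} \right)} - 8\right) \left(-60\right)} = \frac{1}{-12314 + \left(\frac{1}{-10 + \left(6 + 4 + 6 \left(-2 + 0\right) + \left(-2 + 0\right) 4\right)} - 8\right) \left(-60\right)} = \frac{1}{-12314 + \left(\frac{1}{-10 + \left(6 + 4 + 6 \left(-2\right) - 8\right)} - 8\right) \left(-60\right)} = \frac{1}{-12314 + \left(\frac{1}{-10 + \left(6 + 4 - 12 - 8\right)} - 8\right) \left(-60\right)} = \frac{1}{-12314 + \left(\frac{1}{-10 - 10} - 8\right) \left(-60\right)} = \frac{1}{-12314 + \left(\frac{1}{-20} - 8\right) \left(-60\right)} = \frac{1}{-12314 + \left(- \frac{1}{20} - 8\right) \left(-60\right)} = \frac{1}{-12314 - -483} = \frac{1}{-12314 + 483} = \frac{1}{-11831} = - \frac{1}{11831}$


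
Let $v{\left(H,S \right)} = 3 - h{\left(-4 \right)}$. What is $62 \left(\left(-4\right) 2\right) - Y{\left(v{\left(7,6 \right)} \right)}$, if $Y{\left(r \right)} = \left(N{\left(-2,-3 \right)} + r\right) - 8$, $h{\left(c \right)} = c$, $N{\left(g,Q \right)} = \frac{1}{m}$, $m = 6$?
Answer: $- \frac{2971}{6} \approx -495.17$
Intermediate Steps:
$N{\left(g,Q \right)} = \frac{1}{6}$
$v{\left(H,S \right)} = 7$ ($v{\left(H,S \right)} = 3 - -4 = 3 + 4 = 7$)
$Y{\left(r \right)} = - \frac{47}{6} + r$ ($Y{\left(r \right)} = \left(\frac{1}{6} + r\right) - 8 = - \frac{47}{6} + r$)
$62 \left(\left(-4\right) 2\right) - Y{\left(v{\left(7,6 \right)} \right)} = 62 \left(\left(-4\right) 2\right) - \left(- \frac{47}{6} + 7\right) = 62 \left(-8\right) - - \frac{5}{6} = -496 + \frac{5}{6} = - \frac{2971}{6}$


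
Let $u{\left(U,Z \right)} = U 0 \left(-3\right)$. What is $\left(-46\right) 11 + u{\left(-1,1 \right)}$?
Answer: $-506$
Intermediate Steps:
$u{\left(U,Z \right)} = 0$ ($u{\left(U,Z \right)} = 0 \left(-3\right) = 0$)
$\left(-46\right) 11 + u{\left(-1,1 \right)} = \left(-46\right) 11 + 0 = -506 + 0 = -506$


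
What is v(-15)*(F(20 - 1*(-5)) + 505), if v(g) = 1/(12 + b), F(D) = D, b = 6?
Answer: 265/9 ≈ 29.444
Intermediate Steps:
v(g) = 1/18 (v(g) = 1/(12 + 6) = 1/18)
v(-15)*(F(20 - 1*(-5)) + 505) = ((20 - 1*(-5)) + 505)/18 = ((20 + 5) + 505)/18 = (25 + 505)/18 = (1/18)*530 = 265/9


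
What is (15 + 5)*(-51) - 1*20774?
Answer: -21794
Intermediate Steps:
(15 + 5)*(-51) - 1*20774 = 20*(-51) - 20774 = -1020 - 20774 = -21794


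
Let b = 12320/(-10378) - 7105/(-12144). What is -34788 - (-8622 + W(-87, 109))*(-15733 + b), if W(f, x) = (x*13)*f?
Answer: -3962917390589407/1909552 ≈ -2.0753e+9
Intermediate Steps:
W(f, x) = 13*f*x (W(f, x) = (13*x)*f = 13*f*x)
b = -37939195/63015216 (b = 12320*(-1/10378) - 7105*(-1/12144) = -6160/5189 + 7105/12144 = -37939195/63015216 ≈ -0.60206)
-34788 - (-8622 + W(-87, 109))*(-15733 + b) = -34788 - (-8622 + 13*(-87)*109)*(-15733 - 37939195/63015216) = -34788 - (-8622 - 123279)*(-991456332523)/63015216 = -34788 - (-131901)*(-991456332523)/63015216 = -34788 - 1*3962850961094431/1909552 = -34788 - 3962850961094431/1909552 = -3962917390589407/1909552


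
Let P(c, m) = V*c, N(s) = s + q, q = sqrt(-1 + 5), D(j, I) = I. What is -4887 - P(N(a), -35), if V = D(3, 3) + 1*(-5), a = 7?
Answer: -4869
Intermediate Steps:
V = -2 (V = 3 + 1*(-5) = 3 - 5 = -2)
q = 2 (q = sqrt(4) = 2)
N(s) = 2 + s (N(s) = s + 2 = 2 + s)
P(c, m) = -2*c
-4887 - P(N(a), -35) = -4887 - (-2)*(2 + 7) = -4887 - (-2)*9 = -4887 - 1*(-18) = -4887 + 18 = -4869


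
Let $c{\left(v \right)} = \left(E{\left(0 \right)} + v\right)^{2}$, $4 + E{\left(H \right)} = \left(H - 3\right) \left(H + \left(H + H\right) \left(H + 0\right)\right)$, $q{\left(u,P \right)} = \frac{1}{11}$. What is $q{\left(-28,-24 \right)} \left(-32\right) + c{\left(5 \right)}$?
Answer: $- \frac{21}{11} \approx -1.9091$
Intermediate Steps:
$q{\left(u,P \right)} = \frac{1}{11}$
$E{\left(H \right)} = -4 + \left(-3 + H\right) \left(H + 2 H^{2}\right)$ ($E{\left(H \right)} = -4 + \left(H - 3\right) \left(H + \left(H + H\right) \left(H + 0\right)\right) = -4 + \left(-3 + H\right) \left(H + 2 H H\right) = -4 + \left(-3 + H\right) \left(H + 2 H^{2}\right)$)
$c{\left(v \right)} = \left(-4 + v\right)^{2}$ ($c{\left(v \right)} = \left(\left(-4 - 5 \cdot 0^{2} - 0 + 2 \cdot 0^{3}\right) + v\right)^{2} = \left(\left(-4 - 0 + 0 + 2 \cdot 0\right) + v\right)^{2} = \left(\left(-4 + 0 + 0 + 0\right) + v\right)^{2} = \left(-4 + v\right)^{2}$)
$q{\left(-28,-24 \right)} \left(-32\right) + c{\left(5 \right)} = \frac{1}{11} \left(-32\right) + \left(-4 + 5\right)^{2} = - \frac{32}{11} + 1^{2} = - \frac{32}{11} + 1 = - \frac{21}{11}$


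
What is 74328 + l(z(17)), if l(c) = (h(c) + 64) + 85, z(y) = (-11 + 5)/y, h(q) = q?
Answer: 1266103/17 ≈ 74477.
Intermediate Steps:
z(y) = -6/y
l(c) = 149 + c (l(c) = (c + 64) + 85 = (64 + c) + 85 = 149 + c)
74328 + l(z(17)) = 74328 + (149 - 6/17) = 74328 + 2527/17 = 1266103/17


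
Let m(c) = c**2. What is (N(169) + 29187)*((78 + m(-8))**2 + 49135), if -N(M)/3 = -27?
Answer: 2028243132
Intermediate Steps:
N(M) = 81 (N(M) = -3*(-27) = 81)
(N(169) + 29187)*((78 + m(-8))**2 + 49135) = (81 + 29187)*((78 + (-8)**2)**2 + 49135) = 29268*((78 + 64)**2 + 49135) = 29268*(142**2 + 49135) = 29268*(20164 + 49135) = 29268*69299 = 2028243132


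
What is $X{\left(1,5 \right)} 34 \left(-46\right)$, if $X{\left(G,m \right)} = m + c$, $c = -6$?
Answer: $1564$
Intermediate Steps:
$X{\left(G,m \right)} = -6 + m$ ($X{\left(G,m \right)} = m - 6 = -6 + m$)
$X{\left(1,5 \right)} 34 \left(-46\right) = \left(-6 + 5\right) 34 \left(-46\right) = \left(-1\right) 34 \left(-46\right) = \left(-34\right) \left(-46\right) = 1564$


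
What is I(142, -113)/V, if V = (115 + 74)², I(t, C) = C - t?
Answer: -85/11907 ≈ -0.0071387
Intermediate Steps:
V = 35721 (V = 189² = 35721)
I(142, -113)/V = (-113 - 1*142)/35721 = (-113 - 142)*(1/35721) = -255*1/35721 = -85/11907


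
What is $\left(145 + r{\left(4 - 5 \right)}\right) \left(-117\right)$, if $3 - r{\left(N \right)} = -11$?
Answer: $-18603$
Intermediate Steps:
$r{\left(N \right)} = 14$ ($r{\left(N \right)} = 3 - -11 = 3 + 11 = 14$)
$\left(145 + r{\left(4 - 5 \right)}\right) \left(-117\right) = \left(145 + 14\right) \left(-117\right) = 159 \left(-117\right) = -18603$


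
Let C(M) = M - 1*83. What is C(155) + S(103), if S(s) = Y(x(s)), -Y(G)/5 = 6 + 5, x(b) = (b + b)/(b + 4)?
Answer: 17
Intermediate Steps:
C(M) = -83 + M (C(M) = M - 83 = -83 + M)
x(b) = 2*b/(4 + b) (x(b) = (2*b)/(4 + b) = 2*b/(4 + b))
Y(G) = -55 (Y(G) = -5*(6 + 5) = -5*11 = -55)
S(s) = -55
C(155) + S(103) = (-83 + 155) - 55 = 72 - 55 = 17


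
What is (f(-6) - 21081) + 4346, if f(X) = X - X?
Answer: -16735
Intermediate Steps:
f(X) = 0
(f(-6) - 21081) + 4346 = (0 - 21081) + 4346 = -21081 + 4346 = -16735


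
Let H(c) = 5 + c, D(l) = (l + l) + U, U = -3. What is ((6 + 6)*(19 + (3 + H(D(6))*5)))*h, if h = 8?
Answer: 8832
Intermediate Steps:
D(l) = -3 + 2*l (D(l) = (l + l) - 3 = 2*l - 3 = -3 + 2*l)
((6 + 6)*(19 + (3 + H(D(6))*5)))*h = ((6 + 6)*(19 + (3 + (5 + (-3 + 2*6))*5)))*8 = (12*(19 + (3 + (5 + (-3 + 12))*5)))*8 = (12*(19 + (3 + (5 + 9)*5)))*8 = (12*(19 + (3 + 14*5)))*8 = (12*(19 + (3 + 70)))*8 = (12*(19 + 73))*8 = (12*92)*8 = 1104*8 = 8832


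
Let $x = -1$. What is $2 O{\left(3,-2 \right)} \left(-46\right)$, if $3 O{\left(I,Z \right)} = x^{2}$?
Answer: $- \frac{92}{3} \approx -30.667$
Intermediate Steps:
$O{\left(I,Z \right)} = \frac{1}{3}$ ($O{\left(I,Z \right)} = \frac{\left(-1\right)^{2}}{3} = \frac{1}{3} \cdot 1 = \frac{1}{3}$)
$2 O{\left(3,-2 \right)} \left(-46\right) = 2 \cdot \frac{1}{3} \left(-46\right) = \frac{2}{3} \left(-46\right) = - \frac{92}{3}$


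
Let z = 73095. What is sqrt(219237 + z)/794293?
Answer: 2*sqrt(73083)/794293 ≈ 0.00068070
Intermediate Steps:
sqrt(219237 + z)/794293 = sqrt(219237 + 73095)/794293 = sqrt(292332)*(1/794293) = (2*sqrt(73083))*(1/794293) = 2*sqrt(73083)/794293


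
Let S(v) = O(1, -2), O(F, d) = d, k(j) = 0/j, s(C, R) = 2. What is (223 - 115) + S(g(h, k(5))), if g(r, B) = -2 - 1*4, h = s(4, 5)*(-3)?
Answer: 106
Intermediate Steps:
k(j) = 0
h = -6 (h = 2*(-3) = -6)
g(r, B) = -6 (g(r, B) = -2 - 4 = -6)
S(v) = -2
(223 - 115) + S(g(h, k(5))) = (223 - 115) - 2 = 108 - 2 = 106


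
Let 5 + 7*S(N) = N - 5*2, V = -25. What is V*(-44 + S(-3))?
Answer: 8150/7 ≈ 1164.3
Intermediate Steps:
S(N) = -15/7 + N/7 (S(N) = -5/7 + (N - 5*2)/7 = -5/7 + (N - 10)/7 = -5/7 + (-10 + N)/7 = -5/7 + (-10/7 + N/7) = -15/7 + N/7)
V*(-44 + S(-3)) = -25*(-44 + (-15/7 + (⅐)*(-3))) = -25*(-44 + (-15/7 - 3/7)) = -25*(-44 - 18/7) = -25*(-326/7) = 8150/7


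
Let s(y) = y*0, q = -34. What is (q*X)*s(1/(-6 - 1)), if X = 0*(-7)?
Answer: 0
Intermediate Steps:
s(y) = 0
X = 0
(q*X)*s(1/(-6 - 1)) = -34*0*0 = 0*0 = 0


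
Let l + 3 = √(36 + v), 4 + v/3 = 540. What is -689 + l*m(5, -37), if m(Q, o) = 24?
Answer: -761 + 48*√411 ≈ 212.11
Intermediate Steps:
v = 1608 (v = -12 + 3*540 = -12 + 1620 = 1608)
l = -3 + 2*√411 (l = -3 + √(36 + 1608) = -3 + √1644 = -3 + 2*√411 ≈ 37.546)
-689 + l*m(5, -37) = -689 + (-3 + 2*√411)*24 = -689 + (-72 + 48*√411) = -761 + 48*√411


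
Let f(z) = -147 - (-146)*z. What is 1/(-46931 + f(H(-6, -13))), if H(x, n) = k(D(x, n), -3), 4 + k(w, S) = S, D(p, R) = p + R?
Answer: -1/48100 ≈ -2.0790e-5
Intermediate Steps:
D(p, R) = R + p
k(w, S) = -4 + S
H(x, n) = -7 (H(x, n) = -4 - 3 = -7)
f(z) = -147 + 146*z
1/(-46931 + f(H(-6, -13))) = 1/(-46931 + (-147 + 146*(-7))) = 1/(-46931 + (-147 - 1022)) = 1/(-46931 - 1169) = 1/(-48100) = -1/48100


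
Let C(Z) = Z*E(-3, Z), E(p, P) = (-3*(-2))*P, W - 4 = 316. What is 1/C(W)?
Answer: 1/614400 ≈ 1.6276e-6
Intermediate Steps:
W = 320 (W = 4 + 316 = 320)
E(p, P) = 6*P
C(Z) = 6*Z**2 (C(Z) = Z*(6*Z) = 6*Z**2)
1/C(W) = 1/(6*320**2) = 1/(6*102400) = 1/614400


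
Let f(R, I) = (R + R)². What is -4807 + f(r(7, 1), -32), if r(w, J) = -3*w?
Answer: -3043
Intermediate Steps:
f(R, I) = 4*R² (f(R, I) = (2*R)² = 4*R²)
-4807 + f(r(7, 1), -32) = -4807 + 4*(-3*7)² = -4807 + 4*(-21)² = -4807 + 4*441 = -4807 + 1764 = -3043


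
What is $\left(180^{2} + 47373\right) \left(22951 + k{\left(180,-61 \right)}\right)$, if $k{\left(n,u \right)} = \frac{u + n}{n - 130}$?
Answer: $\frac{91552999137}{50} \approx 1.8311 \cdot 10^{9}$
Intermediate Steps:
$k{\left(n,u \right)} = \frac{n + u}{-130 + n}$
$\left(180^{2} + 47373\right) \left(22951 + k{\left(180,-61 \right)}\right) = \left(180^{2} + 47373\right) \left(22951 + \frac{180 - 61}{-130 + 180}\right) = \left(32400 + 47373\right) \left(22951 + \frac{1}{50} \cdot 119\right) = 79773 \left(22951 + \frac{1}{50} \cdot 119\right) = 79773 \left(22951 + \frac{119}{50}\right) = 79773 \cdot \frac{1147669}{50} = \frac{91552999137}{50}$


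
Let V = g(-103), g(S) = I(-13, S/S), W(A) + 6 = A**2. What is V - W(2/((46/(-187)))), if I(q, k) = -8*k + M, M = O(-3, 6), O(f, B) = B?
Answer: -32853/529 ≈ -62.104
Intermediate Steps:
M = 6
W(A) = -6 + A**2
I(q, k) = 6 - 8*k (I(q, k) = -8*k + 6 = 6 - 8*k)
g(S) = -2 (g(S) = 6 - 8*S/S = 6 - 8*1 = 6 - 8 = -2)
V = -2
V - W(2/((46/(-187)))) = -2 - (-6 + (2/((46/(-187))))**2) = -2 - (-6 + (2/((46*(-1/187))))**2) = -2 - (-6 + (2/(-46/187))**2) = -2 - (-6 + (2*(-187/46))**2) = -2 - (-6 + (-187/23)**2) = -2 - (-6 + 34969/529) = -2 - 1*31795/529 = -2 - 31795/529 = -32853/529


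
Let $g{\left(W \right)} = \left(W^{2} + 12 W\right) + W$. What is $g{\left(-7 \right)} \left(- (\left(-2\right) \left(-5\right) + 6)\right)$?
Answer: $672$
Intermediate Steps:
$g{\left(W \right)} = W^{2} + 13 W$
$g{\left(-7 \right)} \left(- (\left(-2\right) \left(-5\right) + 6)\right) = - 7 \left(13 - 7\right) \left(- (\left(-2\right) \left(-5\right) + 6)\right) = \left(-7\right) 6 \left(- (10 + 6)\right) = - 42 \left(\left(-1\right) 16\right) = \left(-42\right) \left(-16\right) = 672$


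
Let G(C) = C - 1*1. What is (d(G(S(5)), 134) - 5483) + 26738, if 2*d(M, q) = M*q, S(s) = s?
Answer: 21523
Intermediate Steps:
G(C) = -1 + C (G(C) = C - 1 = -1 + C)
d(M, q) = M*q/2 (d(M, q) = (M*q)/2 = M*q/2)
(d(G(S(5)), 134) - 5483) + 26738 = ((½)*(-1 + 5)*134 - 5483) + 26738 = ((½)*4*134 - 5483) + 26738 = (268 - 5483) + 26738 = -5215 + 26738 = 21523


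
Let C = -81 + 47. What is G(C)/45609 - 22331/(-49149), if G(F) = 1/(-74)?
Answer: 25122849899/55293706278 ≈ 0.45435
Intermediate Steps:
C = -34
G(F) = -1/74
G(C)/45609 - 22331/(-49149) = -1/74/45609 - 22331/(-49149) = -1/74*1/45609 - 22331*(-1/49149) = -1/3375066 + 22331/49149 = 25122849899/55293706278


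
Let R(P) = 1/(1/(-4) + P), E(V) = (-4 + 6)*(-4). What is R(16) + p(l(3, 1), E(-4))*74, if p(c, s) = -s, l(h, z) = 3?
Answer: 37300/63 ≈ 592.06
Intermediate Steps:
E(V) = -8 (E(V) = 2*(-4) = -8)
R(P) = 1/(-¼ + P)
R(16) + p(l(3, 1), E(-4))*74 = 4/(-1 + 4*16) - 1*(-8)*74 = 4/(-1 + 64) + 8*74 = 4/63 + 592 = 37300/63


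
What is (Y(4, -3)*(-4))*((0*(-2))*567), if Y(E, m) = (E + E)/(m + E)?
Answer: 0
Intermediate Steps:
Y(E, m) = 2*E/(E + m) (Y(E, m) = (2*E)/(E + m) = 2*E/(E + m))
(Y(4, -3)*(-4))*((0*(-2))*567) = ((2*4/(4 - 3))*(-4))*((0*(-2))*567) = ((2*4/1)*(-4))*(0*567) = ((2*4*1)*(-4))*0 = (8*(-4))*0 = -32*0 = 0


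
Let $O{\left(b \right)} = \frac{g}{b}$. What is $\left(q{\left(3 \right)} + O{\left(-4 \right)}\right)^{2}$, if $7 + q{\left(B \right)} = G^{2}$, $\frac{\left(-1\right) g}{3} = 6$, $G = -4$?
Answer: $\frac{729}{4} \approx 182.25$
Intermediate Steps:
$g = -18$ ($g = \left(-3\right) 6 = -18$)
$q{\left(B \right)} = 9$ ($q{\left(B \right)} = -7 + \left(-4\right)^{2} = -7 + 16 = 9$)
$O{\left(b \right)} = - \frac{18}{b}$
$\left(q{\left(3 \right)} + O{\left(-4 \right)}\right)^{2} = \left(9 - \frac{18}{-4}\right)^{2} = \left(9 - - \frac{9}{2}\right)^{2} = \left(9 + \frac{9}{2}\right)^{2} = \left(\frac{27}{2}\right)^{2} = \frac{729}{4}$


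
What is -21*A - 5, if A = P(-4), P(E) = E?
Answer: 79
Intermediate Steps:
A = -4
-21*A - 5 = -21*(-4) - 5 = 84 - 5 = 79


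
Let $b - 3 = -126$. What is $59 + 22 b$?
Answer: $-2647$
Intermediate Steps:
$b = -123$ ($b = 3 - 126 = -123$)
$59 + 22 b = 59 + 22 \left(-123\right) = 59 - 2706 = -2647$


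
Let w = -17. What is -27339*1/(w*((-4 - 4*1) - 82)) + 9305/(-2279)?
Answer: -25514077/1162290 ≈ -21.952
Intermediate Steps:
-27339*1/(w*((-4 - 4*1) - 82)) + 9305/(-2279) = -27339*(-1/(17*((-4 - 4*1) - 82))) + 9305/(-2279) = -27339*(-1/(17*((-4 - 4) - 82))) + 9305*(-1/2279) = -27339*(-1/(17*(-8 - 82))) - 9305/2279 = -27339/((-90*(-17))) - 9305/2279 = -27339/1530 - 9305/2279 = -27339*1/1530 - 9305/2279 = -9113/510 - 9305/2279 = -25514077/1162290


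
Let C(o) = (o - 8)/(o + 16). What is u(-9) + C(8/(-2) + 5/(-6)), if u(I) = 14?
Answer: 861/67 ≈ 12.851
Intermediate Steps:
C(o) = (-8 + o)/(16 + o)
u(-9) + C(8/(-2) + 5/(-6)) = 14 + (-8 + (8/(-2) + 5/(-6)))/(16 + (8/(-2) + 5/(-6))) = 14 + (-8 + (8*(-1/2) + 5*(-1/6)))/(16 + (8*(-1/2) + 5*(-1/6))) = 14 + (-8 + (-4 - 5/6))/(16 + (-4 - 5/6)) = 14 + (-8 - 29/6)/(16 - 29/6) = 14 - 77/6/(67/6) = 14 + (6/67)*(-77/6) = 14 - 77/67 = 861/67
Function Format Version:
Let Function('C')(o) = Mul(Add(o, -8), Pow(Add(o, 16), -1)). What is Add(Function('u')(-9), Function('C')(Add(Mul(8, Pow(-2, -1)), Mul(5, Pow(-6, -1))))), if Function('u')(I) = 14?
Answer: Rational(861, 67) ≈ 12.851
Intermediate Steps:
Function('C')(o) = Mul(Pow(Add(16, o), -1), Add(-8, o)) (Function('C')(o) = Mul(Add(-8, o), Pow(Add(16, o), -1)) = Mul(Pow(Add(16, o), -1), Add(-8, o)))
Add(Function('u')(-9), Function('C')(Add(Mul(8, Pow(-2, -1)), Mul(5, Pow(-6, -1))))) = Add(14, Mul(Pow(Add(16, Add(Mul(8, Pow(-2, -1)), Mul(5, Pow(-6, -1)))), -1), Add(-8, Add(Mul(8, Pow(-2, -1)), Mul(5, Pow(-6, -1)))))) = Add(14, Mul(Pow(Add(16, Add(Mul(8, Rational(-1, 2)), Mul(5, Rational(-1, 6)))), -1), Add(-8, Add(Mul(8, Rational(-1, 2)), Mul(5, Rational(-1, 6)))))) = Add(14, Mul(Pow(Add(16, Add(-4, Rational(-5, 6))), -1), Add(-8, Add(-4, Rational(-5, 6))))) = Add(14, Mul(Pow(Add(16, Rational(-29, 6)), -1), Add(-8, Rational(-29, 6)))) = Add(14, Mul(Pow(Rational(67, 6), -1), Rational(-77, 6))) = Add(14, Mul(Rational(6, 67), Rational(-77, 6))) = Add(14, Rational(-77, 67)) = Rational(861, 67)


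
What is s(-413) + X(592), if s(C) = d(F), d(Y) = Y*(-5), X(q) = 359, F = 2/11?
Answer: 3939/11 ≈ 358.09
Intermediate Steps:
F = 2/11 (F = 2*(1/11) = 2/11 ≈ 0.18182)
d(Y) = -5*Y
s(C) = -10/11 (s(C) = -5*2/11 = -10/11)
s(-413) + X(592) = -10/11 + 359 = 3939/11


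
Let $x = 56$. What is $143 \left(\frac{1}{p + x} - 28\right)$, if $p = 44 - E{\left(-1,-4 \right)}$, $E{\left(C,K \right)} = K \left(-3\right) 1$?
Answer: $- \frac{32019}{8} \approx -4002.4$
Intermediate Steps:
$E{\left(C,K \right)} = - 3 K$ ($E{\left(C,K \right)} = - 3 K 1 = - 3 K$)
$p = 32$ ($p = 44 - \left(-3\right) \left(-4\right) = 44 - 12 = 32$)
$143 \left(\frac{1}{p + x} - 28\right) = 143 \left(\frac{1}{32 + 56} - 28\right) = 143 \left(\frac{1}{88} - 28\right) = 143 \left(- \frac{2463}{88}\right) = - \frac{32019}{8}$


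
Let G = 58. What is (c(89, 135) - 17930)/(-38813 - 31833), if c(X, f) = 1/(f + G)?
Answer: 3460489/13634678 ≈ 0.25380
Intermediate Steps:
c(X, f) = 1/(58 + f) (c(X, f) = 1/(f + 58) = 1/(58 + f))
(c(89, 135) - 17930)/(-38813 - 31833) = (1/(58 + 135) - 17930)/(-38813 - 31833) = (1/193 - 17930)/(-70646) = (1/193 - 17930)*(-1/70646) = -3460489/193*(-1/70646) = 3460489/13634678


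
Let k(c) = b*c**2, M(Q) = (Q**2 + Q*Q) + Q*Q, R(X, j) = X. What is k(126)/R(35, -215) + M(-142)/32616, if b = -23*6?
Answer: -850665307/13590 ≈ -62595.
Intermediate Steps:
b = -138
M(Q) = 3*Q**2 (M(Q) = (Q**2 + Q**2) + Q**2 = 2*Q**2 + Q**2 = 3*Q**2)
k(c) = -138*c**2
k(126)/R(35, -215) + M(-142)/32616 = -138*126**2/35 + (3*(-142)**2)/32616 = -138*15876*(1/35) + (3*20164)*(1/32616) = -2190888*1/35 + 60492*(1/32616) = -312984/5 + 5041/2718 = -850665307/13590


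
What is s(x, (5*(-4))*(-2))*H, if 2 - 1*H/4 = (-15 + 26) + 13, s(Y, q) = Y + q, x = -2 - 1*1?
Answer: -3256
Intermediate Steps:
x = -3 (x = -2 - 1 = -3)
H = -88 (H = 8 - 4*((-15 + 26) + 13) = 8 - 4*(11 + 13) = 8 - 4*24 = 8 - 96 = -88)
s(x, (5*(-4))*(-2))*H = (-3 + (5*(-4))*(-2))*(-88) = (-3 - 20*(-2))*(-88) = (-3 + 40)*(-88) = 37*(-88) = -3256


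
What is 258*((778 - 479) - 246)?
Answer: 13674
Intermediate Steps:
258*((778 - 479) - 246) = 258*(299 - 246) = 258*53 = 13674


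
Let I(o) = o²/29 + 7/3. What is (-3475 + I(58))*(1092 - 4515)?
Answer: 11489870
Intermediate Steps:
I(o) = 7/3 + o²/29 (I(o) = o²*(1/29) + 7*(⅓) = o²/29 + 7/3 = 7/3 + o²/29)
(-3475 + I(58))*(1092 - 4515) = (-3475 + (7/3 + (1/29)*58²))*(1092 - 4515) = (-3475 + (7/3 + (1/29)*3364))*(-3423) = (-3475 + (7/3 + 116))*(-3423) = (-3475 + 355/3)*(-3423) = -10070/3*(-3423) = 11489870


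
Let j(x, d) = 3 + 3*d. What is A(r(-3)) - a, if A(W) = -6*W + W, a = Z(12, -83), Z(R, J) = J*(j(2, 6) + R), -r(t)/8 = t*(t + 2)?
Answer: 2859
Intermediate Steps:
r(t) = -8*t*(2 + t) (r(t) = -8*t*(t + 2) = -8*t*(2 + t))
Z(R, J) = J*(21 + R) (Z(R, J) = J*((3 + 3*6) + R) = J*((3 + 18) + R) = J*(21 + R))
a = -2739 (a = -83*(21 + 12) = -83*33 = -2739)
A(W) = -5*W
A(r(-3)) - a = -(-40)*(-3)*(2 - 3) - 1*(-2739) = -(-40)*(-3)*(-1) + 2739 = -5*(-24) + 2739 = 120 + 2739 = 2859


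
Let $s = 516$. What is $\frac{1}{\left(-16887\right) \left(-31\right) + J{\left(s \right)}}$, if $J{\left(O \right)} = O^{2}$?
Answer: $\frac{1}{789753} \approx 1.2662 \cdot 10^{-6}$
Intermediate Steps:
$\frac{1}{\left(-16887\right) \left(-31\right) + J{\left(s \right)}} = \frac{1}{\left(-16887\right) \left(-31\right) + 516^{2}} = \frac{1}{523497 + 266256} = \frac{1}{789753}$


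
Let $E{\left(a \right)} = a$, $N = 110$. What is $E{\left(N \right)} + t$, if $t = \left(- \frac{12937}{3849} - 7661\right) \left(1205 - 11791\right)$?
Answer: $\frac{312288757226}{3849} \approx 8.1135 \cdot 10^{7}$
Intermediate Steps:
$t = \frac{312288333836}{3849}$ ($t = \left(\left(-12937\right) \frac{1}{3849} - 7661\right) \left(-10586\right) = \left(- \frac{12937}{3849} - 7661\right) \left(-10586\right) = \left(- \frac{29500126}{3849}\right) \left(-10586\right) = \frac{312288333836}{3849} \approx 8.1135 \cdot 10^{7}$)
$E{\left(N \right)} + t = 110 + \frac{312288333836}{3849} = \frac{312288757226}{3849}$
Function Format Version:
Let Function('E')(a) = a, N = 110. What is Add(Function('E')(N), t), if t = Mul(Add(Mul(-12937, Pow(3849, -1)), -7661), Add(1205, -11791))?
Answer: Rational(312288757226, 3849) ≈ 8.1135e+7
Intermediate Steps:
t = Rational(312288333836, 3849) (t = Mul(Add(Mul(-12937, Rational(1, 3849)), -7661), -10586) = Mul(Add(Rational(-12937, 3849), -7661), -10586) = Mul(Rational(-29500126, 3849), -10586) = Rational(312288333836, 3849) ≈ 8.1135e+7)
Add(Function('E')(N), t) = Add(110, Rational(312288333836, 3849)) = Rational(312288757226, 3849)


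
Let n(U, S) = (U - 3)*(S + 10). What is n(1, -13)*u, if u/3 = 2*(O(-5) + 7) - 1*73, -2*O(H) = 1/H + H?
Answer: -4842/5 ≈ -968.40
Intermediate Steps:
n(U, S) = (-3 + U)*(10 + S)
O(H) = -H/2 - 1/(2*H) (O(H) = -(1/H + H)/2 = -(H + 1/H)/2 = -H/2 - 1/(2*H))
u = -807/5 (u = 3*(2*((½)*(-1 - 1*(-5)²)/(-5) + 7) - 1*73) = 3*(2*((½)*(-⅕)*(-1 - 1*25) + 7) - 73) = 3*(2*((½)*(-⅕)*(-1 - 25) + 7) - 73) = 3*(2*((½)*(-⅕)*(-26) + 7) - 73) = 3*(2*(13/5 + 7) - 73) = 3*(2*(48/5) - 73) = 3*(96/5 - 73) = 3*(-269/5) = -807/5 ≈ -161.40)
n(1, -13)*u = (-30 - 3*(-13) + 10*1 - 13*1)*(-807/5) = (-30 + 39 + 10 - 13)*(-807/5) = 6*(-807/5) = -4842/5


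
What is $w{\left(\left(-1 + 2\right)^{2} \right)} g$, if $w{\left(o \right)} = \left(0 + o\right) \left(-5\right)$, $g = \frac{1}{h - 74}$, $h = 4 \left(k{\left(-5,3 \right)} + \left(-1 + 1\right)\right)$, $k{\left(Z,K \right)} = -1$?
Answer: $\frac{5}{78} \approx 0.064103$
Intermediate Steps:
$h = -4$ ($h = 4 \left(-1 + \left(-1 + 1\right)\right) = 4 \left(-1 + 0\right) = 4 \left(-1\right) = -4$)
$g = - \frac{1}{78}$ ($g = \frac{1}{-4 - 74} = \frac{1}{-78} = - \frac{1}{78} \approx -0.012821$)
$w{\left(o \right)} = - 5 o$ ($w{\left(o \right)} = o \left(-5\right) = - 5 o$)
$w{\left(\left(-1 + 2\right)^{2} \right)} g = - 5 \left(-1 + 2\right)^{2} \left(- \frac{1}{78}\right) = - 5 \cdot 1^{2} \left(- \frac{1}{78}\right) = \left(-5\right) 1 \left(- \frac{1}{78}\right) = \left(-5\right) \left(- \frac{1}{78}\right) = \frac{5}{78}$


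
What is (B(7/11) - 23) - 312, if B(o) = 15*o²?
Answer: -39800/121 ≈ -328.93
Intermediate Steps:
(B(7/11) - 23) - 312 = (15*(7/11)² - 23) - 312 = (15*(49/121) - 23) - 312 = (735/121 - 23) - 312 = -2048/121 - 312 = -39800/121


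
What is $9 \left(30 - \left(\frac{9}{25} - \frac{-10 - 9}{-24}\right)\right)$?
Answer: $\frac{54777}{200} \approx 273.88$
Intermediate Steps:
$9 \left(30 - \left(\frac{9}{25} - \frac{-10 - 9}{-24}\right)\right) = 9 \left(30 - \left(\frac{9}{25} - \left(-10 - 9\right) \left(- \frac{1}{24}\right)\right)\right) = 9 \left(30 - - \frac{259}{600}\right) = 9 \left(30 + \left(- \frac{9}{25} + \frac{19}{24}\right)\right) = 9 \left(30 + \frac{259}{600}\right) = 9 \cdot \frac{18259}{600} = \frac{54777}{200}$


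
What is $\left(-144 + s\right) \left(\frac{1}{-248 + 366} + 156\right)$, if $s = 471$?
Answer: $\frac{6019743}{118} \approx 51015.0$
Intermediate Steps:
$\left(-144 + s\right) \left(\frac{1}{-248 + 366} + 156\right) = \left(-144 + 471\right) \left(\frac{1}{-248 + 366} + 156\right) = 327 \left(\frac{1}{118} + 156\right) = 327 \cdot \frac{18409}{118} = \frac{6019743}{118}$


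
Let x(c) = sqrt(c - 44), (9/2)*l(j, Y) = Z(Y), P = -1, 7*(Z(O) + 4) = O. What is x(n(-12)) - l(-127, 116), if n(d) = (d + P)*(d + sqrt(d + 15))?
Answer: -176/63 + sqrt(112 - 13*sqrt(3)) ≈ 6.6659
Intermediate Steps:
Z(O) = -4 + O/7
l(j, Y) = -8/9 + 2*Y/63 (l(j, Y) = 2*(-4 + Y/7)/9 = -8/9 + 2*Y/63)
n(d) = (-1 + d)*(d + sqrt(15 + d)) (n(d) = (d - 1)*(d + sqrt(d + 15)) = (-1 + d)*(d + sqrt(15 + d)))
x(c) = sqrt(-44 + c)
x(n(-12)) - l(-127, 116) = sqrt(-44 + ((-12)**2 - 1*(-12) - sqrt(15 - 12) - 12*sqrt(15 - 12))) - (-8/9 + (2/63)*116) = sqrt(-44 + (144 + 12 - sqrt(3) - 12*sqrt(3))) - (-8/9 + 232/63) = sqrt(-44 + (156 - 13*sqrt(3))) - 1*176/63 = sqrt(112 - 13*sqrt(3)) - 176/63 = -176/63 + sqrt(112 - 13*sqrt(3))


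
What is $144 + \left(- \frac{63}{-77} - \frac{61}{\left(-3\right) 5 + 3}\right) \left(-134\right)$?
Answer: $- \frac{42689}{66} \approx -646.8$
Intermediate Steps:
$144 + \left(- \frac{63}{-77} - \frac{61}{\left(-3\right) 5 + 3}\right) \left(-134\right) = 144 + \left(\left(-63\right) \left(- \frac{1}{77}\right) - \frac{61}{-15 + 3}\right) \left(-134\right) = 144 + \left(\frac{9}{11} - \frac{61}{-12}\right) \left(-134\right) = 144 + \left(\frac{9}{11} - - \frac{61}{12}\right) \left(-134\right) = 144 + \left(\frac{9}{11} + \frac{61}{12}\right) \left(-134\right) = 144 + \frac{779}{132} \left(-134\right) = 144 - \frac{52193}{66} = - \frac{42689}{66}$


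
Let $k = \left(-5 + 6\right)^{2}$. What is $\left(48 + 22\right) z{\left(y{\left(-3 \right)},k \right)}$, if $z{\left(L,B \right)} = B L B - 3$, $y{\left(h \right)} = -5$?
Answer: $-560$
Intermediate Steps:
$k = 1$ ($k = 1^{2} = 1$)
$z{\left(L,B \right)} = -3 + L B^{2}$ ($z{\left(L,B \right)} = L B^{2} - 3 = -3 + L B^{2}$)
$\left(48 + 22\right) z{\left(y{\left(-3 \right)},k \right)} = \left(48 + 22\right) \left(-3 - 5 \cdot 1^{2}\right) = 70 \left(-3 - 5\right) = 70 \left(-8\right) = -560$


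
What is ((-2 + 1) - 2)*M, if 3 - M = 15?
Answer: 36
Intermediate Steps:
M = -12 (M = 3 - 1*15 = 3 - 15 = -12)
((-2 + 1) - 2)*M = ((-2 + 1) - 2)*(-12) = (-1 - 2)*(-12) = -3*(-12) = 36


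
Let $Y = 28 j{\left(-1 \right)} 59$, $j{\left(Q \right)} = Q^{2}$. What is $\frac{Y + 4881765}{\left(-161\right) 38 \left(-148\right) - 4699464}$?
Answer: $- \frac{697631}{542000} \approx -1.2871$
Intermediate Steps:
$Y = 1652$ ($Y = 28 \left(-1\right)^{2} \cdot 59 = 28 \cdot 1 \cdot 59 = 28 \cdot 59 = 1652$)
$\frac{Y + 4881765}{\left(-161\right) 38 \left(-148\right) - 4699464} = \frac{1652 + 4881765}{\left(-161\right) 38 \left(-148\right) - 4699464} = \frac{4883417}{\left(-6118\right) \left(-148\right) - 4699464} = \frac{4883417}{905464 - 4699464} = \frac{4883417}{-3794000} = 4883417 \left(- \frac{1}{3794000}\right) = - \frac{697631}{542000}$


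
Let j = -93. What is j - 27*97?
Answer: -2712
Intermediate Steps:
j - 27*97 = -93 - 27*97 = -93 - 2619 = -2712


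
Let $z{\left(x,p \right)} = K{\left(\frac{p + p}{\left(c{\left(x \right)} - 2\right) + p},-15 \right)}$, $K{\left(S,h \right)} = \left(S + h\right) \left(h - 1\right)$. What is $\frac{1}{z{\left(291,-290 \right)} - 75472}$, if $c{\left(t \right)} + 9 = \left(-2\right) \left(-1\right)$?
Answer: $- \frac{299}{22503648} \approx -1.3287 \cdot 10^{-5}$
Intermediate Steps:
$c{\left(t \right)} = -7$ ($c{\left(t \right)} = -9 - -2 = -9 + 2 = -7$)
$K{\left(S,h \right)} = \left(-1 + h\right) \left(S + h\right)$ ($K{\left(S,h \right)} = \left(S + h\right) \left(-1 + h\right) = \left(-1 + h\right) \left(S + h\right)$)
$z{\left(x,p \right)} = 240 - \frac{32 p}{-9 + p}$ ($z{\left(x,p \right)} = \left(-15\right)^{2} - \frac{p + p}{\left(-7 - 2\right) + p} - -15 + \frac{p + p}{\left(-7 - 2\right) + p} \left(-15\right) = 225 - \frac{2 p}{-9 + p} + 15 + \frac{2 p}{-9 + p} \left(-15\right) = 225 - \frac{2 p}{-9 + p} + 15 - \frac{30 p}{-9 + p} = 240 - \frac{32 p}{-9 + p}$)
$\frac{1}{z{\left(291,-290 \right)} - 75472} = \frac{1}{\frac{16 \left(-135 + 13 \left(-290\right)\right)}{-9 - 290} - 75472} = \frac{1}{\frac{16 \left(-135 - 3770\right)}{-299} - 75472} = \frac{1}{16 \left(- \frac{1}{299}\right) \left(-3905\right) - 75472} = \frac{1}{\frac{62480}{299} - 75472} = \frac{1}{- \frac{22503648}{299}} = - \frac{299}{22503648}$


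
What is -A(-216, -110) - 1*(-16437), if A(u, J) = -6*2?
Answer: 16449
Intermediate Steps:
A(u, J) = -12
-A(-216, -110) - 1*(-16437) = -1*(-12) - 1*(-16437) = 12 + 16437 = 16449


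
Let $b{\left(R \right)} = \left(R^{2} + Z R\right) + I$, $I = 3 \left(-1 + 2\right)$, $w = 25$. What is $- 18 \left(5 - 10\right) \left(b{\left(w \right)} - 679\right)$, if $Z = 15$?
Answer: $29160$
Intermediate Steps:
$I = 3$ ($I = 3 \cdot 1 = 3$)
$b{\left(R \right)} = 3 + R^{2} + 15 R$ ($b{\left(R \right)} = \left(R^{2} + 15 R\right) + 3 = 3 + R^{2} + 15 R$)
$- 18 \left(5 - 10\right) \left(b{\left(w \right)} - 679\right) = - 18 \left(5 - 10\right) \left(\left(3 + 25^{2} + 15 \cdot 25\right) - 679\right) = \left(-18\right) \left(-5\right) \left(\left(3 + 625 + 375\right) - 679\right) = 90 \left(1003 - 679\right) = 90 \cdot 324 = 29160$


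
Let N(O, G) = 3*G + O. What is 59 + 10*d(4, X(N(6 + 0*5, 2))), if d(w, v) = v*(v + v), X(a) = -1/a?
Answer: 2129/36 ≈ 59.139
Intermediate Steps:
N(O, G) = O + 3*G
d(w, v) = 2*v**2 (d(w, v) = v*(2*v) = 2*v**2)
59 + 10*d(4, X(N(6 + 0*5, 2))) = 59 + 10*(2*(-1/((6 + 0*5) + 3*2))**2) = 59 + 10*(2*(-1/((6 + 0) + 6))**2) = 59 + 10*(2*(-1/(6 + 6))**2) = 59 + 10*(2*(-1/12)**2) = 59 + 10*(2*(1/144)) = 59 + 10*(1/72) = 59 + 5/36 = 2129/36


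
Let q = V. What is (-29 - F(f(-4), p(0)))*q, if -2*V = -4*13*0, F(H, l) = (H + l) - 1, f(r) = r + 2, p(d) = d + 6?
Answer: 0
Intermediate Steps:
p(d) = 6 + d
f(r) = 2 + r
F(H, l) = -1 + H + l
V = 0 (V = -(-4*13)*0/2 = -(-26)*0 = -1/2*0 = 0)
q = 0
(-29 - F(f(-4), p(0)))*q = (-29 - (-1 + (2 - 4) + (6 + 0)))*0 = (-29 - (-1 - 2 + 6))*0 = (-29 - 1*3)*0 = (-29 - 3)*0 = -32*0 = 0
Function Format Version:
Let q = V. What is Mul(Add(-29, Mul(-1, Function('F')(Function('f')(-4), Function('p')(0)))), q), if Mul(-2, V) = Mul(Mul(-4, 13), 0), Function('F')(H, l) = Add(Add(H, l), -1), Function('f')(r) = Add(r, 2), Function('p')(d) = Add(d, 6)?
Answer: 0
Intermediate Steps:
Function('p')(d) = Add(6, d)
Function('f')(r) = Add(2, r)
Function('F')(H, l) = Add(-1, H, l)
V = 0 (V = Mul(Rational(-1, 2), Mul(Mul(-4, 13), 0)) = Mul(Rational(-1, 2), Mul(-52, 0)) = Mul(Rational(-1, 2), 0) = 0)
q = 0
Mul(Add(-29, Mul(-1, Function('F')(Function('f')(-4), Function('p')(0)))), q) = Mul(Add(-29, Mul(-1, Add(-1, Add(2, -4), Add(6, 0)))), 0) = Mul(Add(-29, Mul(-1, Add(-1, -2, 6))), 0) = Mul(Add(-29, Mul(-1, 3)), 0) = Mul(Add(-29, -3), 0) = Mul(-32, 0) = 0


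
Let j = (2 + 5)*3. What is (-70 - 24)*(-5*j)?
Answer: 9870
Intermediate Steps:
j = 21 (j = 7*3 = 21)
(-70 - 24)*(-5*j) = (-70 - 24)*(-5*21) = -94*(-105) = 9870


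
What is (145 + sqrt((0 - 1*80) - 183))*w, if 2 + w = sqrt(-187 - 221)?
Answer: -2*(1 - I*sqrt(102))*(145 + I*sqrt(263)) ≈ -617.57 + 2896.4*I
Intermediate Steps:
w = -2 + 2*I*sqrt(102) (w = -2 + sqrt(-187 - 221) = -2 + sqrt(-408) = -2 + 2*I*sqrt(102) ≈ -2.0 + 20.199*I)
(145 + sqrt((0 - 1*80) - 183))*w = (145 + sqrt((0 - 1*80) - 183))*(-2 + 2*I*sqrt(102)) = (145 + sqrt((0 - 80) - 183))*(-2 + 2*I*sqrt(102)) = (145 + sqrt(-80 - 183))*(-2 + 2*I*sqrt(102)) = (145 + sqrt(-263))*(-2 + 2*I*sqrt(102)) = (145 + I*sqrt(263))*(-2 + 2*I*sqrt(102)) = (-2 + 2*I*sqrt(102))*(145 + I*sqrt(263))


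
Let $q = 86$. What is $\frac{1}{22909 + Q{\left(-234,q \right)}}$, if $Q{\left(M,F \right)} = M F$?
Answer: $\frac{1}{2785} \approx 0.00035907$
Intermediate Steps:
$Q{\left(M,F \right)} = F M$
$\frac{1}{22909 + Q{\left(-234,q \right)}} = \frac{1}{22909 + 86 \left(-234\right)} = \frac{1}{22909 - 20124} = \frac{1}{2785}$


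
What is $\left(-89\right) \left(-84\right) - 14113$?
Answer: $-6637$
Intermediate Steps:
$\left(-89\right) \left(-84\right) - 14113 = 7476 - 14113 = -6637$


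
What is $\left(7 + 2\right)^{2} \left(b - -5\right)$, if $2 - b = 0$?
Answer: $567$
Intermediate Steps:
$b = 2$ ($b = 2 - 0 = 2 + 0 = 2$)
$\left(7 + 2\right)^{2} \left(b - -5\right) = \left(7 + 2\right)^{2} \left(2 - -5\right) = 9^{2} \left(2 + 5\right) = 81 \cdot 7 = 567$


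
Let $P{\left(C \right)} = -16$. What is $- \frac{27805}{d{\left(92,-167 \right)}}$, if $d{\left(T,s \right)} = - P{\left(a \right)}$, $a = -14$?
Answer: $- \frac{27805}{16} \approx -1737.8$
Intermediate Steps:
$d{\left(T,s \right)} = 16$ ($d{\left(T,s \right)} = \left(-1\right) \left(-16\right) = 16$)
$- \frac{27805}{d{\left(92,-167 \right)}} = - \frac{27805}{16}$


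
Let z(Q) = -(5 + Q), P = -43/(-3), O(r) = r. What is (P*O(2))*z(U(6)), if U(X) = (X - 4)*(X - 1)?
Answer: -430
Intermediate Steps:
P = 43/3 (P = -43*(-⅓) = 43/3 ≈ 14.333)
U(X) = (-1 + X)*(-4 + X) (U(X) = (-4 + X)*(-1 + X) = (-1 + X)*(-4 + X))
z(Q) = -5 - Q
(P*O(2))*z(U(6)) = ((43/3)*2)*(-5 - (4 + 6² - 5*6)) = 86*(-5 - (4 + 36 - 30))/3 = 86*(-5 - 1*10)/3 = 86*(-5 - 10)/3 = (86/3)*(-15) = -430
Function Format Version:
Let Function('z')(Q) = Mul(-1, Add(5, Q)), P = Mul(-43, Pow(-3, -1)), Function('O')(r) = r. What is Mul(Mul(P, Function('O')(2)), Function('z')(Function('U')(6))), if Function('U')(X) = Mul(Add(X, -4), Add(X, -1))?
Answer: -430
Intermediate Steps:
P = Rational(43, 3) (P = Mul(-43, Rational(-1, 3)) = Rational(43, 3) ≈ 14.333)
Function('U')(X) = Mul(Add(-1, X), Add(-4, X)) (Function('U')(X) = Mul(Add(-4, X), Add(-1, X)) = Mul(Add(-1, X), Add(-4, X)))
Function('z')(Q) = Add(-5, Mul(-1, Q))
Mul(Mul(P, Function('O')(2)), Function('z')(Function('U')(6))) = Mul(Mul(Rational(43, 3), 2), Add(-5, Mul(-1, Add(4, Pow(6, 2), Mul(-5, 6))))) = Mul(Rational(86, 3), Add(-5, Mul(-1, Add(4, 36, -30)))) = Mul(Rational(86, 3), Add(-5, Mul(-1, 10))) = Mul(Rational(86, 3), Add(-5, -10)) = Mul(Rational(86, 3), -15) = -430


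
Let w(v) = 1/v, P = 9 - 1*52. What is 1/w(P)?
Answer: -43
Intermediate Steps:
P = -43 (P = 9 - 52 = -43)
1/w(P) = 1/(1/(-43)) = 1/(-1/43) = -43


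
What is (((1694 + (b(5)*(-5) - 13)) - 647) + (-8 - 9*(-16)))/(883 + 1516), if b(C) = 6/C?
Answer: 1164/2399 ≈ 0.48520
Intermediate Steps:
(((1694 + (b(5)*(-5) - 13)) - 647) + (-8 - 9*(-16)))/(883 + 1516) = (((1694 + ((6/5)*(-5) - 13)) - 647) + (-8 - 9*(-16)))/(883 + 1516) = (((1694 + ((6*(⅕))*(-5) - 13)) - 647) + (-8 + 144))/2399 = (((1694 + ((6/5)*(-5) - 13)) - 647) + 136)*(1/2399) = (((1694 + (-6 - 13)) - 647) + 136)*(1/2399) = (((1694 - 19) - 647) + 136)*(1/2399) = ((1675 - 647) + 136)*(1/2399) = (1028 + 136)*(1/2399) = 1164*(1/2399) = 1164/2399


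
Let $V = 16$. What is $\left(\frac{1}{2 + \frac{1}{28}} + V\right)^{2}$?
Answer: $\frac{883600}{3249} \approx 271.96$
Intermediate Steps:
$\left(\frac{1}{2 + \frac{1}{28}} + V\right)^{2} = \left(\frac{1}{2 + \frac{1}{28}} + 16\right)^{2} = \left(\frac{1}{\frac{57}{28}} + 16\right)^{2} = \left(\frac{28}{57} + 16\right)^{2} = \left(\frac{940}{57}\right)^{2} = \frac{883600}{3249}$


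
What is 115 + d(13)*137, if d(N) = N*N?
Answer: 23268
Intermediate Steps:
d(N) = N**2
115 + d(13)*137 = 115 + 13**2*137 = 115 + 169*137 = 115 + 23153 = 23268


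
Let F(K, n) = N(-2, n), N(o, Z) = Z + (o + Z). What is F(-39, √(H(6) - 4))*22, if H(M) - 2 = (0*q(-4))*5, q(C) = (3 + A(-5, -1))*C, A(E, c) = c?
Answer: -44 + 44*I*√2 ≈ -44.0 + 62.225*I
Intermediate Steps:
q(C) = 2*C (q(C) = (3 - 1)*C = 2*C)
H(M) = 2 (H(M) = 2 + (0*(2*(-4)))*5 = 2 + (0*(-8))*5 = 2 + 0*5 = 2 + 0 = 2)
N(o, Z) = o + 2*Z (N(o, Z) = Z + (Z + o) = o + 2*Z)
F(K, n) = -2 + 2*n
F(-39, √(H(6) - 4))*22 = (-2 + 2*√(2 - 4))*22 = (-2 + 2*√(-2))*22 = (-2 + 2*(I*√2))*22 = (-2 + 2*I*√2)*22 = -44 + 44*I*√2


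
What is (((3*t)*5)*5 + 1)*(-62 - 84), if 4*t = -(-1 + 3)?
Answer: 5329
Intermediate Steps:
t = -½ (t = (-(-1 + 3))/4 = (-1*2)/4 = (¼)*(-2) = -½ ≈ -0.50000)
(((3*t)*5)*5 + 1)*(-62 - 84) = (((3*(-½))*5)*5 + 1)*(-62 - 84) = (-3/2*5*5 + 1)*(-146) = (-15/2*5 + 1)*(-146) = (-75/2 + 1)*(-146) = -73/2*(-146) = 5329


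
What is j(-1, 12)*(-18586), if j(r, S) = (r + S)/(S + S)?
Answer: -102223/12 ≈ -8518.6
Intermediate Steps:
j(r, S) = (S + r)/(2*S) (j(r, S) = (S + r)/((2*S)) = (S + r)*(1/(2*S)) = (S + r)/(2*S))
j(-1, 12)*(-18586) = ((½)*(12 - 1)/12)*(-18586) = ((½)*(1/12)*11)*(-18586) = (11/24)*(-18586) = -102223/12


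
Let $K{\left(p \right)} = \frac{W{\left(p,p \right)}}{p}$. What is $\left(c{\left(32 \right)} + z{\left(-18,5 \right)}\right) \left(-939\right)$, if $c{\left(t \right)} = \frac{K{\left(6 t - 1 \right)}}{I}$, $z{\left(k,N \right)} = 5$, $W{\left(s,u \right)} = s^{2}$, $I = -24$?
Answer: $\frac{22223}{8} \approx 2777.9$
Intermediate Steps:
$K{\left(p \right)} = p$ ($K{\left(p \right)} = \frac{p^{2}}{p} = p$)
$c{\left(t \right)} = \frac{1}{24} - \frac{t}{4}$ ($c{\left(t \right)} = \frac{6 t - 1}{-24} = \left(-1 + 6 t\right) \left(- \frac{1}{24}\right) = \frac{1}{24} - \frac{t}{4}$)
$\left(c{\left(32 \right)} + z{\left(-18,5 \right)}\right) \left(-939\right) = \left(\left(\frac{1}{24} - 8\right) + 5\right) \left(-939\right) = \left(- \frac{191}{24} + 5\right) \left(-939\right) = \left(- \frac{71}{24}\right) \left(-939\right) = \frac{22223}{8}$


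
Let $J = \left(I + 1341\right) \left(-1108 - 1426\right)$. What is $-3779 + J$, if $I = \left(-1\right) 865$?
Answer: $-1209963$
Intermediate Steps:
$I = -865$
$J = -1206184$ ($J = \left(-865 + 1341\right) \left(-1108 - 1426\right) = 476 \left(-2534\right) = -1206184$)
$-3779 + J = -3779 - 1206184 = -1209963$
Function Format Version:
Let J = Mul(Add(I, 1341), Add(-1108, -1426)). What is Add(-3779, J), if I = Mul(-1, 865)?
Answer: -1209963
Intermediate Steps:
I = -865
J = -1206184 (J = Mul(Add(-865, 1341), Add(-1108, -1426)) = Mul(476, -2534) = -1206184)
Add(-3779, J) = Add(-3779, -1206184) = -1209963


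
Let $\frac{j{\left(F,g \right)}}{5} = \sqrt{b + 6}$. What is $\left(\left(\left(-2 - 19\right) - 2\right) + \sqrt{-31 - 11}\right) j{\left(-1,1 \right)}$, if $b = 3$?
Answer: $-345 + 15 i \sqrt{42} \approx -345.0 + 97.211 i$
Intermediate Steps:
$j{\left(F,g \right)} = 15$ ($j{\left(F,g \right)} = 5 \sqrt{3 + 6} = 5 \sqrt{9} = 5 \cdot 3 = 15$)
$\left(\left(\left(-2 - 19\right) - 2\right) + \sqrt{-31 - 11}\right) j{\left(-1,1 \right)} = \left(\left(\left(-2 - 19\right) - 2\right) + \sqrt{-31 - 11}\right) 15 = \left(\left(\left(-2 - 19\right) - 2\right) + \sqrt{-42}\right) 15 = \left(\left(-21 - 2\right) + i \sqrt{42}\right) 15 = \left(-23 + i \sqrt{42}\right) 15 = -345 + 15 i \sqrt{42}$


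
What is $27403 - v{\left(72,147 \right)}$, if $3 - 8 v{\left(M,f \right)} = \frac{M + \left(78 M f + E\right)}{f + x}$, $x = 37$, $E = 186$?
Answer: $\frac{20581237}{736} \approx 27964.0$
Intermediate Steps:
$v{\left(M,f \right)} = \frac{3}{8} - \frac{186 + M + 78 M f}{8 \left(37 + f\right)}$ ($v{\left(M,f \right)} = \frac{3}{8} - \frac{\left(M + \left(78 M f + 186\right)\right) \frac{1}{f + 37}}{8} = \frac{3}{8} - \frac{\left(M + \left(78 M f + 186\right)\right) \frac{1}{37 + f}}{8} = \frac{3}{8} - \frac{\left(M + \left(186 + 78 M f\right)\right) \frac{1}{37 + f}}{8} = \frac{3}{8} - \frac{\left(186 + M + 78 M f\right) \frac{1}{37 + f}}{8} = \frac{3}{8} - \frac{\frac{1}{37 + f} \left(186 + M + 78 M f\right)}{8} = \frac{3}{8} - \frac{186 + M + 78 M f}{8 \left(37 + f\right)}$)
$27403 - v{\left(72,147 \right)} = 27403 - \frac{-75 - 72 + 3 \cdot 147 - 5616 \cdot 147}{8 \left(37 + 147\right)} = 27403 - \frac{-75 - 72 + 441 - 825552}{8 \cdot 184} = 27403 - \frac{1}{8} \cdot \frac{1}{184} \left(-825258\right) = 27403 - - \frac{412629}{736} = 27403 + \frac{412629}{736} = \frac{20581237}{736}$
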